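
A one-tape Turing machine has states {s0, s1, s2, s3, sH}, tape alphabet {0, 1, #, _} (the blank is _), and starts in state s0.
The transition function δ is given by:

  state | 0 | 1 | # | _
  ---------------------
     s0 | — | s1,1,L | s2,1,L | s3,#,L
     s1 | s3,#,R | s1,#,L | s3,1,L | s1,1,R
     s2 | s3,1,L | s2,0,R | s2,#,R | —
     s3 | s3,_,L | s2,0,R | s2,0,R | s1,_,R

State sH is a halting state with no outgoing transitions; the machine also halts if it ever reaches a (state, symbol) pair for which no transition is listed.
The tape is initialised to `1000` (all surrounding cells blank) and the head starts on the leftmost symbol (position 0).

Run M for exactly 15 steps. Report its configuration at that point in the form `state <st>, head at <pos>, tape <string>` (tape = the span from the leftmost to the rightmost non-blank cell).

state s3, head at -1, tape 00__10

state=s0 head=0 tape=__[1]000   (s0,1)→(s1,1,L)
state=s1 head=-1 tape=_[_]1000   (s1,_)→(s1,1,R)
state=s1 head=0 tape=_1[1]000   (s1,1)→(s1,#,L)
state=s1 head=-1 tape=_[1]#000   (s1,1)→(s1,#,L)
state=s1 head=-2 tape=[_]##000   (s1,_)→(s1,1,R)
state=s1 head=-1 tape=1[#]#000   (s1,#)→(s3,1,L)
state=s3 head=-2 tape=[1]1#000   (s3,1)→(s2,0,R)
state=s2 head=-1 tape=0[1]#000   (s2,1)→(s2,0,R)
state=s2 head=0 tape=00[#]000   (s2,#)→(s2,#,R)
state=s2 head=1 tape=00#[0]00   (s2,0)→(s3,1,L)
state=s3 head=0 tape=00[#]100   (s3,#)→(s2,0,R)
state=s2 head=1 tape=000[1]00   (s2,1)→(s2,0,R)
state=s2 head=2 tape=0000[0]0   (s2,0)→(s3,1,L)
state=s3 head=1 tape=000[0]10   (s3,0)→(s3,_,L)
state=s3 head=0 tape=00[0]_10   (s3,0)→(s3,_,L)
state=s3 head=-1 tape=0[0]__10
After 15 steps: state s3, head at -1, tape 00__10.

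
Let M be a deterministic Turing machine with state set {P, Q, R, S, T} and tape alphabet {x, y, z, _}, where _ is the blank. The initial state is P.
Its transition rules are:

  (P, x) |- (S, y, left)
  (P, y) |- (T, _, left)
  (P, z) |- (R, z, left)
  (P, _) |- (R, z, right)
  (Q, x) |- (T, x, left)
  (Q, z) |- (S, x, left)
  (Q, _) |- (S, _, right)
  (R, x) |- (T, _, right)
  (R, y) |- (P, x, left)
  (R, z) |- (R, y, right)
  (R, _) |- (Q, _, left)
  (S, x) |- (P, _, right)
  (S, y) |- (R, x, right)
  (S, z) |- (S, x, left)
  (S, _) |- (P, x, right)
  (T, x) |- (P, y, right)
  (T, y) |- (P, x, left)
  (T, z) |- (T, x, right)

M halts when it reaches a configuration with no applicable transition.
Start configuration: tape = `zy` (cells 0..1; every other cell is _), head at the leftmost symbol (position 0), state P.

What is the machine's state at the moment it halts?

T

state=P head=0 tape=__[z]y_   (P,z)→(R,z,left)
state=R head=-1 tape=_[_]zy_   (R,_)→(Q,_,left)
state=Q head=-2 tape=[_]_zy_   (Q,_)→(S,_,right)
state=S head=-1 tape=_[_]zy_   (S,_)→(P,x,right)
state=P head=0 tape=_x[z]y_   (P,z)→(R,z,left)
state=R head=-1 tape=_[x]zy_   (R,x)→(T,_,right)
state=T head=0 tape=__[z]y_   (T,z)→(T,x,right)
state=T head=1 tape=__x[y]_   (T,y)→(P,x,left)
state=P head=0 tape=__[x]x_   (P,x)→(S,y,left)
state=S head=-1 tape=_[_]yx_   (S,_)→(P,x,right)
state=P head=0 tape=_x[y]x_   (P,y)→(T,_,left)
state=T head=-1 tape=_[x]_x_   (T,x)→(P,y,right)
state=P head=0 tape=_y[_]x_   (P,_)→(R,z,right)
state=R head=1 tape=_yz[x]_   (R,x)→(T,_,right)
state=T head=2 tape=_yz_[_]
No transition is defined for (T, _); M halts in state T.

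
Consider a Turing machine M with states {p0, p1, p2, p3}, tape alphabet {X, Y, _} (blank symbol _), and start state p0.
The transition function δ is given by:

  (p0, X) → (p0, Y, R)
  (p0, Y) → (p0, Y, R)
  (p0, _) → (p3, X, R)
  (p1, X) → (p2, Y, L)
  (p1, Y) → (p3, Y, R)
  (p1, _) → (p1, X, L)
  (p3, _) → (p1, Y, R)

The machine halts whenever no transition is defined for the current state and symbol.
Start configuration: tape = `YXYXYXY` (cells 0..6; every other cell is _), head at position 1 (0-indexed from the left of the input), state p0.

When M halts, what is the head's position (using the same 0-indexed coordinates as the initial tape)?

p0 | Y[X]YXYXY___   read X → write Y, move R, go to p0
p0 | YY[Y]XYXY___   read Y → write Y, move R, go to p0
p0 | YYY[X]YXY___   read X → write Y, move R, go to p0
p0 | YYYY[Y]XY___   read Y → write Y, move R, go to p0
p0 | YYYYY[X]Y___   read X → write Y, move R, go to p0
p0 | YYYYYY[Y]___   read Y → write Y, move R, go to p0
p0 | YYYYYYY[_]__   read _ → write X, move R, go to p3
p3 | YYYYYYYX[_]_   read _ → write Y, move R, go to p1
p1 | YYYYYYYXY[_]   read _ → write X, move L, go to p1
p1 | YYYYYYYX[Y]X   read Y → write Y, move R, go to p3
p3 | YYYYYYYXY[X]
At halt the head is at cell 9.

9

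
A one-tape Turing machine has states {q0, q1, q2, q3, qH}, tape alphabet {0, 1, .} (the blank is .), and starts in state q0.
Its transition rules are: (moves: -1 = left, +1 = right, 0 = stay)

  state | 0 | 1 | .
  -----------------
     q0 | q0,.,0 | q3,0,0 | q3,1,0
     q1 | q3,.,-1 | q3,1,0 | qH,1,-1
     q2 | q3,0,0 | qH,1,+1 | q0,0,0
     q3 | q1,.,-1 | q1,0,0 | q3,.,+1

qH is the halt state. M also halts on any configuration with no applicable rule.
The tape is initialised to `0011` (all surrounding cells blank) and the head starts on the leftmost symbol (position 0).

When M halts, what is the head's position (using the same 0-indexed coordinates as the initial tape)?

state=q0 head=0 tape=.[0]011   (q0,0)→(q0,.,0)
state=q0 head=0 tape=.[.]011   (q0,.)→(q3,1,0)
state=q3 head=0 tape=.[1]011   (q3,1)→(q1,0,0)
state=q1 head=0 tape=.[0]011   (q1,0)→(q3,.,-1)
state=q3 head=-1 tape=[.].011   (q3,.)→(q3,.,+1)
state=q3 head=0 tape=.[.]011   (q3,.)→(q3,.,+1)
state=q3 head=1 tape=..[0]11   (q3,0)→(q1,.,-1)
state=q1 head=0 tape=.[.].11   (q1,.)→(qH,1,-1)
state=qH head=-1 tape=[.]1.11
At halt the head is at cell -1.

-1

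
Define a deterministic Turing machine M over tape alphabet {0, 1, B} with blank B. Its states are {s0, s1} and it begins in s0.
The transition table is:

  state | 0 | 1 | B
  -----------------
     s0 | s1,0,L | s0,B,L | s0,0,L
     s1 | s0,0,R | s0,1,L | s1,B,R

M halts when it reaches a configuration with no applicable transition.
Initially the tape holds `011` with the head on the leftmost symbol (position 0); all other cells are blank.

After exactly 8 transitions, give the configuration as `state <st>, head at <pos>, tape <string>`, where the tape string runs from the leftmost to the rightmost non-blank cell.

s0 | B[0]11   read 0 → write 0, move L, go to s1
s1 | [B]011   read B → write B, move R, go to s1
s1 | B[0]11   read 0 → write 0, move R, go to s0
s0 | B0[1]1   read 1 → write B, move L, go to s0
s0 | B[0]B1   read 0 → write 0, move L, go to s1
s1 | [B]0B1   read B → write B, move R, go to s1
s1 | B[0]B1   read 0 → write 0, move R, go to s0
s0 | B0[B]1   read B → write 0, move L, go to s0
s0 | B[0]01
After 8 steps: state s0, head at 0, tape 001.

state s0, head at 0, tape 001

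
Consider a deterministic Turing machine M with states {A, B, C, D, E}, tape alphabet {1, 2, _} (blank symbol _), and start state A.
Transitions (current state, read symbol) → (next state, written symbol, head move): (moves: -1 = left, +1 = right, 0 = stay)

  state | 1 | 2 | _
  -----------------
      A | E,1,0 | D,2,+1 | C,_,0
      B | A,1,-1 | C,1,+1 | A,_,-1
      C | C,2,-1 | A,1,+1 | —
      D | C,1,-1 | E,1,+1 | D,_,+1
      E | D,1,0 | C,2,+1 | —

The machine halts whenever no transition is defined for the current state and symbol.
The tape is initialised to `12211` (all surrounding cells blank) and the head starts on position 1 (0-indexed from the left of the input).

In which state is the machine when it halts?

A | _1[2]211   read 2 → write 2, move +1, go to D
D | _12[2]11   read 2 → write 1, move +1, go to E
E | _121[1]1   read 1 → write 1, move 0, go to D
D | _121[1]1   read 1 → write 1, move -1, go to C
C | _12[1]11   read 1 → write 2, move -1, go to C
C | _1[2]211   read 2 → write 1, move +1, go to A
A | _11[2]11   read 2 → write 2, move +1, go to D
D | _112[1]1   read 1 → write 1, move -1, go to C
C | _11[2]11   read 2 → write 1, move +1, go to A
A | _111[1]1   read 1 → write 1, move 0, go to E
E | _111[1]1   read 1 → write 1, move 0, go to D
D | _111[1]1   read 1 → write 1, move -1, go to C
C | _11[1]11   read 1 → write 2, move -1, go to C
C | _1[1]211   read 1 → write 2, move -1, go to C
C | _[1]2211   read 1 → write 2, move -1, go to C
C | [_]22211
No transition is defined for (C, _); M halts in state C.

C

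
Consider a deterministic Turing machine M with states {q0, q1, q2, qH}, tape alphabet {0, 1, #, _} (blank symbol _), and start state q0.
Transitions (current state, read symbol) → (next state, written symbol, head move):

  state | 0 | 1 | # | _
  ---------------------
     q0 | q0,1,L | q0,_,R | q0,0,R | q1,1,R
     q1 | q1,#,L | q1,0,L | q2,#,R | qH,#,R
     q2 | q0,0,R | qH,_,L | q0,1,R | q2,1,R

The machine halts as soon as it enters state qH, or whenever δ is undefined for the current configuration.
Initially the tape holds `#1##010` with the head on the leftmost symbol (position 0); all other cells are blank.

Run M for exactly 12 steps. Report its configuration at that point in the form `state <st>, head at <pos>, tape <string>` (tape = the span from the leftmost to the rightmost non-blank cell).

state qH, head at 0, tape ##001110

state=q0 head=0 tape=_[#]1##010   (q0,#)→(q0,0,R)
state=q0 head=1 tape=_0[1]##010   (q0,1)→(q0,_,R)
state=q0 head=2 tape=_0_[#]#010   (q0,#)→(q0,0,R)
state=q0 head=3 tape=_0_0[#]010   (q0,#)→(q0,0,R)
state=q0 head=4 tape=_0_00[0]10   (q0,0)→(q0,1,L)
state=q0 head=3 tape=_0_0[0]110   (q0,0)→(q0,1,L)
state=q0 head=2 tape=_0_[0]1110   (q0,0)→(q0,1,L)
state=q0 head=1 tape=_0[_]11110   (q0,_)→(q1,1,R)
state=q1 head=2 tape=_01[1]1110   (q1,1)→(q1,0,L)
state=q1 head=1 tape=_0[1]01110   (q1,1)→(q1,0,L)
state=q1 head=0 tape=_[0]001110   (q1,0)→(q1,#,L)
state=q1 head=-1 tape=[_]#001110   (q1,_)→(qH,#,R)
state=qH head=0 tape=#[#]001110
After 12 steps: state qH, head at 0, tape ##001110.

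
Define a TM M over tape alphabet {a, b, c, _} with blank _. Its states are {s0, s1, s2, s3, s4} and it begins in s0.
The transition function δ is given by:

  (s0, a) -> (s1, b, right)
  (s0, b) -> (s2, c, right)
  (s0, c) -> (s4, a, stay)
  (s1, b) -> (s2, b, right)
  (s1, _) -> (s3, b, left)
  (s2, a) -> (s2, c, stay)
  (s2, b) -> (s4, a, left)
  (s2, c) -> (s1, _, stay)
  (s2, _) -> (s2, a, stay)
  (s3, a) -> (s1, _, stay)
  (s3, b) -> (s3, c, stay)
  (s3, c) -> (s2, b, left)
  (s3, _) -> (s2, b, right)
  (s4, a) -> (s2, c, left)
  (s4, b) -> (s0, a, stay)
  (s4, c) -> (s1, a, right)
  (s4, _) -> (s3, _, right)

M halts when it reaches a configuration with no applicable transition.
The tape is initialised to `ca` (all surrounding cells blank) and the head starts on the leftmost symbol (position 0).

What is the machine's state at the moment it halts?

state=s0 head=0 tape=__[c]a   (s0,c)→(s4,a,stay)
state=s4 head=0 tape=__[a]a   (s4,a)→(s2,c,left)
state=s2 head=-1 tape=_[_]ca   (s2,_)→(s2,a,stay)
state=s2 head=-1 tape=_[a]ca   (s2,a)→(s2,c,stay)
state=s2 head=-1 tape=_[c]ca   (s2,c)→(s1,_,stay)
state=s1 head=-1 tape=_[_]ca   (s1,_)→(s3,b,left)
state=s3 head=-2 tape=[_]bca   (s3,_)→(s2,b,right)
state=s2 head=-1 tape=b[b]ca   (s2,b)→(s4,a,left)
state=s4 head=-2 tape=[b]aca   (s4,b)→(s0,a,stay)
state=s0 head=-2 tape=[a]aca   (s0,a)→(s1,b,right)
state=s1 head=-1 tape=b[a]ca
No transition is defined for (s1, a); M halts in state s1.

s1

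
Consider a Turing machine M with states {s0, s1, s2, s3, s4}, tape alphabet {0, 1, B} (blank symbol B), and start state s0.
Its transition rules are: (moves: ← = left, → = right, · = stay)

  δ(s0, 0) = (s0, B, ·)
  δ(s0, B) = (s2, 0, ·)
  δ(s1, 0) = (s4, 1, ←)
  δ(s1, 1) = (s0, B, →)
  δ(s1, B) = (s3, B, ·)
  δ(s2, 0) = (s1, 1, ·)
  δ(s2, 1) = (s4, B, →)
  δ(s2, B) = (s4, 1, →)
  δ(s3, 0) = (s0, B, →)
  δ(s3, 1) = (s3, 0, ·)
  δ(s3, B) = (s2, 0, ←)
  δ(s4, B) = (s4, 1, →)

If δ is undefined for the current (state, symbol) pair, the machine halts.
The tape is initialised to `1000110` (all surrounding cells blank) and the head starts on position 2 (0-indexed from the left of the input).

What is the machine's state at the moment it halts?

s0

state=s0 head=2 tape=10[0]0110   (s0,0)→(s0,B,·)
state=s0 head=2 tape=10[B]0110   (s0,B)→(s2,0,·)
state=s2 head=2 tape=10[0]0110   (s2,0)→(s1,1,·)
state=s1 head=2 tape=10[1]0110   (s1,1)→(s0,B,→)
state=s0 head=3 tape=10B[0]110   (s0,0)→(s0,B,·)
state=s0 head=3 tape=10B[B]110   (s0,B)→(s2,0,·)
state=s2 head=3 tape=10B[0]110   (s2,0)→(s1,1,·)
state=s1 head=3 tape=10B[1]110   (s1,1)→(s0,B,→)
state=s0 head=4 tape=10BB[1]10
No transition is defined for (s0, 1); M halts in state s0.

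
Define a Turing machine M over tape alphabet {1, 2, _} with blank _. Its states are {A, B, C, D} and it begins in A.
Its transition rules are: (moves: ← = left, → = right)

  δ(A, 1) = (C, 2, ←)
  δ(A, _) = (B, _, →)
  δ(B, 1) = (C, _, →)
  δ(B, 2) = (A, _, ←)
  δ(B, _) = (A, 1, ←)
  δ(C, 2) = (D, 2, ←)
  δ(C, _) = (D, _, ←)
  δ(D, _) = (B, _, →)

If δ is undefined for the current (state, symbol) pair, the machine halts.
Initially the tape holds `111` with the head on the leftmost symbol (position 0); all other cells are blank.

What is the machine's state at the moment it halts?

C

A | __[1]11   read 1 → write 2, move ←, go to C
C | _[_]211   read _ → write _, move ←, go to D
D | [_]_211   read _ → write _, move →, go to B
B | _[_]211   read _ → write 1, move ←, go to A
A | [_]1211   read _ → write _, move →, go to B
B | _[1]211   read 1 → write _, move →, go to C
C | __[2]11   read 2 → write 2, move ←, go to D
D | _[_]211   read _ → write _, move →, go to B
B | __[2]11   read 2 → write _, move ←, go to A
A | _[_]_11   read _ → write _, move →, go to B
B | __[_]11   read _ → write 1, move ←, go to A
A | _[_]111   read _ → write _, move →, go to B
B | __[1]11   read 1 → write _, move →, go to C
C | ___[1]1
No transition is defined for (C, 1); M halts in state C.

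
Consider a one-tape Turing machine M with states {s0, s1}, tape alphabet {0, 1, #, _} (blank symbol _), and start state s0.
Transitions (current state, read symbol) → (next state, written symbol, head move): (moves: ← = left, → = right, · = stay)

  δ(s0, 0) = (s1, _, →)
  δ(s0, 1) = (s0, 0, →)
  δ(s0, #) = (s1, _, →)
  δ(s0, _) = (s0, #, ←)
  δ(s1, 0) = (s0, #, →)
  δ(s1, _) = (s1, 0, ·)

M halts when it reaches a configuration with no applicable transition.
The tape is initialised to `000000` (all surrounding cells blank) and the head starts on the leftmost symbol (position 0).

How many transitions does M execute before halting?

8

s0 | [0]00000_   read 0 → write _, move →, go to s1
s1 | _[0]0000_   read 0 → write #, move →, go to s0
s0 | _#[0]000_   read 0 → write _, move →, go to s1
s1 | _#_[0]00_   read 0 → write #, move →, go to s0
s0 | _#_#[0]0_   read 0 → write _, move →, go to s1
s1 | _#_#_[0]_   read 0 → write #, move →, go to s0
s0 | _#_#_#[_]   read _ → write #, move ←, go to s0
s0 | _#_#_[#]#   read # → write _, move →, go to s1
s1 | _#_#__[#]
M halts after 8 transitions.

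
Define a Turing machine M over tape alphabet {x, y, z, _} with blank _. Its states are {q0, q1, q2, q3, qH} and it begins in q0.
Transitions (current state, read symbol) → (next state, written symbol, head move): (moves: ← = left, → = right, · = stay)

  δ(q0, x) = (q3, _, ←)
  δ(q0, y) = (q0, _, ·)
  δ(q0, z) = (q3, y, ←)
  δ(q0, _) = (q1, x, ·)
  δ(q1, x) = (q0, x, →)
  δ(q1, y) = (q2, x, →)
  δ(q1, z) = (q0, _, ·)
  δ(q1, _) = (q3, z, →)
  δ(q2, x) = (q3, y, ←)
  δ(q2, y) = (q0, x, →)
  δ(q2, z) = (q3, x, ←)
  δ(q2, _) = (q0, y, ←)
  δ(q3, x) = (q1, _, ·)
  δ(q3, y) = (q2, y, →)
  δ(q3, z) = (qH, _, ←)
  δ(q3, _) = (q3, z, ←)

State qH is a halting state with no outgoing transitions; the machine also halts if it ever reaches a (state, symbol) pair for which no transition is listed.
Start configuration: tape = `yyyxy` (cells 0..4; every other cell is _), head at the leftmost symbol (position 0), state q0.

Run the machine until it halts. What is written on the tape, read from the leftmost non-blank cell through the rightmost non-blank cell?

q0 | [y]yyxy   read y → write _, move ·, go to q0
q0 | [_]yyxy   read _ → write x, move ·, go to q1
q1 | [x]yyxy   read x → write x, move →, go to q0
q0 | x[y]yxy   read y → write _, move ·, go to q0
q0 | x[_]yxy   read _ → write x, move ·, go to q1
q1 | x[x]yxy   read x → write x, move →, go to q0
q0 | xx[y]xy   read y → write _, move ·, go to q0
q0 | xx[_]xy   read _ → write x, move ·, go to q1
q1 | xx[x]xy   read x → write x, move →, go to q0
q0 | xxx[x]y   read x → write _, move ←, go to q3
q3 | xx[x]_y   read x → write _, move ·, go to q1
q1 | xx[_]_y   read _ → write z, move →, go to q3
q3 | xxz[_]y   read _ → write z, move ←, go to q3
q3 | xx[z]zy   read z → write _, move ←, go to qH
qH | x[x]_zy
The non-blank tape span at halt is xx_zy.

xx_zy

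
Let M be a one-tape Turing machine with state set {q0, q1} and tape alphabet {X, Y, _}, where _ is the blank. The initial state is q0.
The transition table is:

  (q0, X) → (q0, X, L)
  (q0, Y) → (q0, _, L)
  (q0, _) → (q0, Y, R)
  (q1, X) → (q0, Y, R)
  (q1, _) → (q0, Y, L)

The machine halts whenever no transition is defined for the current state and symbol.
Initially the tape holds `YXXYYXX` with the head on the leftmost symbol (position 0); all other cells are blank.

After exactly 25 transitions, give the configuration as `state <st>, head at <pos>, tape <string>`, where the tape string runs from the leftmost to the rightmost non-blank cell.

state=q0 head=0 tape=____[Y]XXYYXX   (q0,Y)→(q0,_,L)
state=q0 head=-1 tape=___[_]_XXYYXX   (q0,_)→(q0,Y,R)
state=q0 head=0 tape=___Y[_]XXYYXX   (q0,_)→(q0,Y,R)
state=q0 head=1 tape=___YY[X]XYYXX   (q0,X)→(q0,X,L)
state=q0 head=0 tape=___Y[Y]XXYYXX   (q0,Y)→(q0,_,L)
state=q0 head=-1 tape=___[Y]_XXYYXX   (q0,Y)→(q0,_,L)
state=q0 head=-2 tape=__[_]__XXYYXX   (q0,_)→(q0,Y,R)
state=q0 head=-1 tape=__Y[_]_XXYYXX   (q0,_)→(q0,Y,R)
state=q0 head=0 tape=__YY[_]XXYYXX   (q0,_)→(q0,Y,R)
state=q0 head=1 tape=__YYY[X]XYYXX   (q0,X)→(q0,X,L)
state=q0 head=0 tape=__YY[Y]XXYYXX   (q0,Y)→(q0,_,L)
state=q0 head=-1 tape=__Y[Y]_XXYYXX   (q0,Y)→(q0,_,L)
state=q0 head=-2 tape=__[Y]__XXYYXX   (q0,Y)→(q0,_,L)
state=q0 head=-3 tape=_[_]___XXYYXX   (q0,_)→(q0,Y,R)
state=q0 head=-2 tape=_Y[_]__XXYYXX   (q0,_)→(q0,Y,R)
state=q0 head=-1 tape=_YY[_]_XXYYXX   (q0,_)→(q0,Y,R)
state=q0 head=0 tape=_YYY[_]XXYYXX   (q0,_)→(q0,Y,R)
state=q0 head=1 tape=_YYYY[X]XYYXX   (q0,X)→(q0,X,L)
state=q0 head=0 tape=_YYY[Y]XXYYXX   (q0,Y)→(q0,_,L)
state=q0 head=-1 tape=_YY[Y]_XXYYXX   (q0,Y)→(q0,_,L)
state=q0 head=-2 tape=_Y[Y]__XXYYXX   (q0,Y)→(q0,_,L)
state=q0 head=-3 tape=_[Y]___XXYYXX   (q0,Y)→(q0,_,L)
state=q0 head=-4 tape=[_]____XXYYXX   (q0,_)→(q0,Y,R)
state=q0 head=-3 tape=Y[_]___XXYYXX   (q0,_)→(q0,Y,R)
state=q0 head=-2 tape=YY[_]__XXYYXX   (q0,_)→(q0,Y,R)
state=q0 head=-1 tape=YYY[_]_XXYYXX
After 25 steps: state q0, head at -1, tape YYY__XXYYXX.

state q0, head at -1, tape YYY__XXYYXX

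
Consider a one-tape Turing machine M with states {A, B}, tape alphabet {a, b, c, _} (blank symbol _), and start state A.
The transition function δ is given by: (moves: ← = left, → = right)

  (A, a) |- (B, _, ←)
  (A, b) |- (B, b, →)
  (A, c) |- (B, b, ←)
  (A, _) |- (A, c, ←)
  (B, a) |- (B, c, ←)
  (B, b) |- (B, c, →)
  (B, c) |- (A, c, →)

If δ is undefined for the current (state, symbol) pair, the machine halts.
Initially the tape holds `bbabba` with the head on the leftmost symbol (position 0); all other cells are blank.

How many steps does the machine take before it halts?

A | [b]babba_   read b → write b, move →, go to B
B | b[b]abba_   read b → write c, move →, go to B
B | bc[a]bba_   read a → write c, move ←, go to B
B | b[c]cbba_   read c → write c, move →, go to A
A | bc[c]bba_   read c → write b, move ←, go to B
B | b[c]bbba_   read c → write c, move →, go to A
A | bc[b]bba_   read b → write b, move →, go to B
B | bcb[b]ba_   read b → write c, move →, go to B
B | bcbc[b]a_   read b → write c, move →, go to B
B | bcbcc[a]_   read a → write c, move ←, go to B
B | bcbc[c]c_   read c → write c, move →, go to A
A | bcbcc[c]_   read c → write b, move ←, go to B
B | bcbc[c]b_   read c → write c, move →, go to A
A | bcbcc[b]_   read b → write b, move →, go to B
B | bcbccb[_]
M halts after 14 transitions.

14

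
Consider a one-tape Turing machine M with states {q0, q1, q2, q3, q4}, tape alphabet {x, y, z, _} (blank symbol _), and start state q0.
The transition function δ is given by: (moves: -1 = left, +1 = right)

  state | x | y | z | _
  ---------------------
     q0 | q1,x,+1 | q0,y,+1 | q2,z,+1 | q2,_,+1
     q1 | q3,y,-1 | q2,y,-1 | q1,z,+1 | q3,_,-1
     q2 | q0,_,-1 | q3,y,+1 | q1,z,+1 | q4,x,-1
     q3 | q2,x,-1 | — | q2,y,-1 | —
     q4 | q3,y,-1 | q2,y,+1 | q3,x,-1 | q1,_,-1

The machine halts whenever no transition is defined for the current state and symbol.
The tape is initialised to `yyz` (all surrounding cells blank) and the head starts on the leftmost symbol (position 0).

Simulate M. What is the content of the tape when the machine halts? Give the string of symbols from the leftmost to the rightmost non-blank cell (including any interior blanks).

state=q0 head=0 tape=[y]yz_   (q0,y)→(q0,y,+1)
state=q0 head=1 tape=y[y]z_   (q0,y)→(q0,y,+1)
state=q0 head=2 tape=yy[z]_   (q0,z)→(q2,z,+1)
state=q2 head=3 tape=yyz[_]   (q2,_)→(q4,x,-1)
state=q4 head=2 tape=yy[z]x   (q4,z)→(q3,x,-1)
state=q3 head=1 tape=y[y]xx
The non-blank tape span at halt is yyxx.

yyxx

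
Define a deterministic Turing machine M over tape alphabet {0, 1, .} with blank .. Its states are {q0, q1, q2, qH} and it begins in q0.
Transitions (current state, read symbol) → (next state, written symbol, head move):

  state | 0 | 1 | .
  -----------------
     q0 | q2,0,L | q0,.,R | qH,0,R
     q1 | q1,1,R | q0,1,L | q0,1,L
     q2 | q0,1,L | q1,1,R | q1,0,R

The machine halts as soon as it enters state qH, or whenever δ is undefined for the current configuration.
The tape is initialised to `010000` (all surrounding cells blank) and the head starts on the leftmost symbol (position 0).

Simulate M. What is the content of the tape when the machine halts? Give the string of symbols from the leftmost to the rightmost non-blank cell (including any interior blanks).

state=q0 head=0 tape=.[0]10000...   (q0,0)→(q2,0,L)
state=q2 head=-1 tape=[.]010000...   (q2,.)→(q1,0,R)
state=q1 head=0 tape=0[0]10000...   (q1,0)→(q1,1,R)
state=q1 head=1 tape=01[1]0000...   (q1,1)→(q0,1,L)
state=q0 head=0 tape=0[1]10000...   (q0,1)→(q0,.,R)
state=q0 head=1 tape=0.[1]0000...   (q0,1)→(q0,.,R)
state=q0 head=2 tape=0..[0]000...   (q0,0)→(q2,0,L)
state=q2 head=1 tape=0.[.]0000...   (q2,.)→(q1,0,R)
state=q1 head=2 tape=0.0[0]000...   (q1,0)→(q1,1,R)
state=q1 head=3 tape=0.01[0]00...   (q1,0)→(q1,1,R)
state=q1 head=4 tape=0.011[0]0...   (q1,0)→(q1,1,R)
state=q1 head=5 tape=0.0111[0]...   (q1,0)→(q1,1,R)
state=q1 head=6 tape=0.01111[.]..   (q1,.)→(q0,1,L)
state=q0 head=5 tape=0.0111[1]1..   (q0,1)→(q0,.,R)
state=q0 head=6 tape=0.0111.[1]..   (q0,1)→(q0,.,R)
state=q0 head=7 tape=0.0111..[.].   (q0,.)→(qH,0,R)
state=qH head=8 tape=0.0111..0[.]
The non-blank tape span at halt is 0.0111..0.

0.0111..0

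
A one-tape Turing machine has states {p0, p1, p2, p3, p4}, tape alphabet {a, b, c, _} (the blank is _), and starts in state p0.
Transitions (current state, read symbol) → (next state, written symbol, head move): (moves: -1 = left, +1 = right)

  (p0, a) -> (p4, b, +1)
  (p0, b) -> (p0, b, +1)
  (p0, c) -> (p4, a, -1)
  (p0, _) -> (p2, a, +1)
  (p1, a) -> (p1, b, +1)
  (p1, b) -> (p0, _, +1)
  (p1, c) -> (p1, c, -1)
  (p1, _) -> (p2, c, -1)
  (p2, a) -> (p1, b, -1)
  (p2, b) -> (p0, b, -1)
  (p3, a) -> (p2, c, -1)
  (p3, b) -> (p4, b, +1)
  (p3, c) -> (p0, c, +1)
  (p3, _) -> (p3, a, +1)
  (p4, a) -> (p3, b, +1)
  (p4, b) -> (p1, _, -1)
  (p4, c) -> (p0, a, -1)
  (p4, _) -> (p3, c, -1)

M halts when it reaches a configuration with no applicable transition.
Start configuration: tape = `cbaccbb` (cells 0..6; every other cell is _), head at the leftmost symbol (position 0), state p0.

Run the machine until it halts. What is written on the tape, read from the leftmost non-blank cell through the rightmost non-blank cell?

ac_bbbcbba

state=p0 head=0 tape=__[c]baccbb__   (p0,c)→(p4,a,-1)
state=p4 head=-1 tape=_[_]abaccbb__   (p4,_)→(p3,c,-1)
state=p3 head=-2 tape=[_]cabaccbb__   (p3,_)→(p3,a,+1)
state=p3 head=-1 tape=a[c]abaccbb__   (p3,c)→(p0,c,+1)
state=p0 head=0 tape=ac[a]baccbb__   (p0,a)→(p4,b,+1)
state=p4 head=1 tape=acb[b]accbb__   (p4,b)→(p1,_,-1)
state=p1 head=0 tape=ac[b]_accbb__   (p1,b)→(p0,_,+1)
state=p0 head=1 tape=ac_[_]accbb__   (p0,_)→(p2,a,+1)
state=p2 head=2 tape=ac_a[a]ccbb__   (p2,a)→(p1,b,-1)
state=p1 head=1 tape=ac_[a]bccbb__   (p1,a)→(p1,b,+1)
state=p1 head=2 tape=ac_b[b]ccbb__   (p1,b)→(p0,_,+1)
state=p0 head=3 tape=ac_b_[c]cbb__   (p0,c)→(p4,a,-1)
state=p4 head=2 tape=ac_b[_]acbb__   (p4,_)→(p3,c,-1)
state=p3 head=1 tape=ac_[b]cacbb__   (p3,b)→(p4,b,+1)
state=p4 head=2 tape=ac_b[c]acbb__   (p4,c)→(p0,a,-1)
state=p0 head=1 tape=ac_[b]aacbb__   (p0,b)→(p0,b,+1)
state=p0 head=2 tape=ac_b[a]acbb__   (p0,a)→(p4,b,+1)
state=p4 head=3 tape=ac_bb[a]cbb__   (p4,a)→(p3,b,+1)
state=p3 head=4 tape=ac_bbb[c]bb__   (p3,c)→(p0,c,+1)
state=p0 head=5 tape=ac_bbbc[b]b__   (p0,b)→(p0,b,+1)
state=p0 head=6 tape=ac_bbbcb[b]__   (p0,b)→(p0,b,+1)
state=p0 head=7 tape=ac_bbbcbb[_]_   (p0,_)→(p2,a,+1)
state=p2 head=8 tape=ac_bbbcbba[_]
The non-blank tape span at halt is ac_bbbcbba.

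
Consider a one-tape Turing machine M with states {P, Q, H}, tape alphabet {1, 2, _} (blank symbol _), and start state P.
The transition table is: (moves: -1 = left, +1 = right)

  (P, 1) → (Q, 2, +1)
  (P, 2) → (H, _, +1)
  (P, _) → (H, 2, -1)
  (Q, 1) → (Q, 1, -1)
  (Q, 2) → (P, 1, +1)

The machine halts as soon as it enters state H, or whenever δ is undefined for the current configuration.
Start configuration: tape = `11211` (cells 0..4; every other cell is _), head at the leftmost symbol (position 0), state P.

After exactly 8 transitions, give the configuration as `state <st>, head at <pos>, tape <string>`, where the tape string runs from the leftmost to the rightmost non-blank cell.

state=P head=0 tape=[1]1211   (P,1)→(Q,2,+1)
state=Q head=1 tape=2[1]211   (Q,1)→(Q,1,-1)
state=Q head=0 tape=[2]1211   (Q,2)→(P,1,+1)
state=P head=1 tape=1[1]211   (P,1)→(Q,2,+1)
state=Q head=2 tape=12[2]11   (Q,2)→(P,1,+1)
state=P head=3 tape=121[1]1   (P,1)→(Q,2,+1)
state=Q head=4 tape=1212[1]   (Q,1)→(Q,1,-1)
state=Q head=3 tape=121[2]1   (Q,2)→(P,1,+1)
state=P head=4 tape=1211[1]
After 8 steps: state P, head at 4, tape 12111.

state P, head at 4, tape 12111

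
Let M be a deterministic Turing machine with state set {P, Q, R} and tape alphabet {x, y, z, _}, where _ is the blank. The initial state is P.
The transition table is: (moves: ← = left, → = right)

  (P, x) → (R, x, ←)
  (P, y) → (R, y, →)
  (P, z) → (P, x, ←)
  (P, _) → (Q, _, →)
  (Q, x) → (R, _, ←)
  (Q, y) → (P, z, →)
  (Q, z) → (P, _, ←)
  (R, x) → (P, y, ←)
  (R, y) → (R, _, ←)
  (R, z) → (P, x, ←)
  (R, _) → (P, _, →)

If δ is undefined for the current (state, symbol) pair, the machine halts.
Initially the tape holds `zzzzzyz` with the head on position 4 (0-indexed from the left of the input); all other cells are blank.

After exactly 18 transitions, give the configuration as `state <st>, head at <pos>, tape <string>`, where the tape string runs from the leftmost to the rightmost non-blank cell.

state Q, head at 4, tape xyz

P | _zzzz[z]yz   read z → write x, move ←, go to P
P | _zzz[z]xyz   read z → write x, move ←, go to P
P | _zz[z]xxyz   read z → write x, move ←, go to P
P | _z[z]xxxyz   read z → write x, move ←, go to P
P | _[z]xxxxyz   read z → write x, move ←, go to P
P | [_]xxxxxyz   read _ → write _, move →, go to Q
Q | _[x]xxxxyz   read x → write _, move ←, go to R
R | [_]_xxxxyz   read _ → write _, move →, go to P
P | _[_]xxxxyz   read _ → write _, move →, go to Q
Q | __[x]xxxyz   read x → write _, move ←, go to R
R | _[_]_xxxyz   read _ → write _, move →, go to P
P | __[_]xxxyz   read _ → write _, move →, go to Q
Q | ___[x]xxyz   read x → write _, move ←, go to R
R | __[_]_xxyz   read _ → write _, move →, go to P
P | ___[_]xxyz   read _ → write _, move →, go to Q
Q | ____[x]xyz   read x → write _, move ←, go to R
R | ___[_]_xyz   read _ → write _, move →, go to P
P | ____[_]xyz   read _ → write _, move →, go to Q
Q | _____[x]yz
After 18 steps: state Q, head at 4, tape xyz.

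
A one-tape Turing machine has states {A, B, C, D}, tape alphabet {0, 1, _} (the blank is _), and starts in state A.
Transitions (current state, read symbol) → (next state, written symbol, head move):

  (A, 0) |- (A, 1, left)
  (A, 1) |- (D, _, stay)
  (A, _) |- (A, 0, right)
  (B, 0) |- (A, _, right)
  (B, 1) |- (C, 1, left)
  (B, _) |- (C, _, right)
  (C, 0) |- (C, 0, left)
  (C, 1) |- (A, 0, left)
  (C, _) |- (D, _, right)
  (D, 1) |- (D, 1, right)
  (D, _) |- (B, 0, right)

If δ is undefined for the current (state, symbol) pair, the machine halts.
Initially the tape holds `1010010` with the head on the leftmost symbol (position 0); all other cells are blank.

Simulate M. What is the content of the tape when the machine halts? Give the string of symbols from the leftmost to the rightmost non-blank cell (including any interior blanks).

0_00010

state=A head=0 tape=[1]010010   (A,1)→(D,_,stay)
state=D head=0 tape=[_]010010   (D,_)→(B,0,right)
state=B head=1 tape=0[0]10010   (B,0)→(A,_,right)
state=A head=2 tape=0_[1]0010   (A,1)→(D,_,stay)
state=D head=2 tape=0_[_]0010   (D,_)→(B,0,right)
state=B head=3 tape=0_0[0]010   (B,0)→(A,_,right)
state=A head=4 tape=0_0_[0]10   (A,0)→(A,1,left)
state=A head=3 tape=0_0[_]110   (A,_)→(A,0,right)
state=A head=4 tape=0_00[1]10   (A,1)→(D,_,stay)
state=D head=4 tape=0_00[_]10   (D,_)→(B,0,right)
state=B head=5 tape=0_000[1]0   (B,1)→(C,1,left)
state=C head=4 tape=0_00[0]10   (C,0)→(C,0,left)
state=C head=3 tape=0_0[0]010   (C,0)→(C,0,left)
state=C head=2 tape=0_[0]0010   (C,0)→(C,0,left)
state=C head=1 tape=0[_]00010   (C,_)→(D,_,right)
state=D head=2 tape=0_[0]0010
The non-blank tape span at halt is 0_00010.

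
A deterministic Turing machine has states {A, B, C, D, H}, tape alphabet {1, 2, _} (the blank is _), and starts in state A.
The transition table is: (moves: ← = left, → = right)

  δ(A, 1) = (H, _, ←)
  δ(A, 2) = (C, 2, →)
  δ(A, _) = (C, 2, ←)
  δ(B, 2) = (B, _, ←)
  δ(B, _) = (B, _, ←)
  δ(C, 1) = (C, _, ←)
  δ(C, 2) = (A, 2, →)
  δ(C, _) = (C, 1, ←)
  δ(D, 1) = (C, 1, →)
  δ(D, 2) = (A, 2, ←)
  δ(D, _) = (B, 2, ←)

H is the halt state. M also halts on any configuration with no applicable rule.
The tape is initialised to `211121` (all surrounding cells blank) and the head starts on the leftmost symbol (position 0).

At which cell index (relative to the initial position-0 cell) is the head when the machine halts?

4

A | [2]11121   read 2 → write 2, move →, go to C
C | 2[1]1121   read 1 → write _, move ←, go to C
C | [2]_1121   read 2 → write 2, move →, go to A
A | 2[_]1121   read _ → write 2, move ←, go to C
C | [2]21121   read 2 → write 2, move →, go to A
A | 2[2]1121   read 2 → write 2, move →, go to C
C | 22[1]121   read 1 → write _, move ←, go to C
C | 2[2]_121   read 2 → write 2, move →, go to A
A | 22[_]121   read _ → write 2, move ←, go to C
C | 2[2]2121   read 2 → write 2, move →, go to A
A | 22[2]121   read 2 → write 2, move →, go to C
C | 222[1]21   read 1 → write _, move ←, go to C
C | 22[2]_21   read 2 → write 2, move →, go to A
A | 222[_]21   read _ → write 2, move ←, go to C
C | 22[2]221   read 2 → write 2, move →, go to A
A | 222[2]21   read 2 → write 2, move →, go to C
C | 2222[2]1   read 2 → write 2, move →, go to A
A | 22222[1]   read 1 → write _, move ←, go to H
H | 2222[2]_
At halt the head is at cell 4.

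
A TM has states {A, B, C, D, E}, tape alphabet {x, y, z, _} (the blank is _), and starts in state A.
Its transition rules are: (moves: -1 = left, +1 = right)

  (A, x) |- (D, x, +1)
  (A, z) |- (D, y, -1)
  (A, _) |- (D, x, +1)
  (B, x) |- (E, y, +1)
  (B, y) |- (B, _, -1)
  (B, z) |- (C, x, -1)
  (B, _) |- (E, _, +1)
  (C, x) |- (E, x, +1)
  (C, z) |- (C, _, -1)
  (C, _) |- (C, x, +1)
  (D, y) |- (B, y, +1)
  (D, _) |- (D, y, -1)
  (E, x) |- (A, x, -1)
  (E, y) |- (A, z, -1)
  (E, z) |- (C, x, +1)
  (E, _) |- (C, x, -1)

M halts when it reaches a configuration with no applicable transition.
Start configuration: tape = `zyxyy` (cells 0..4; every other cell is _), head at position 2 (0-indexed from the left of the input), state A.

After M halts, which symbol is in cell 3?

state=A head=2 tape=zy[x]yy   (A,x)→(D,x,+1)
state=D head=3 tape=zyx[y]y   (D,y)→(B,y,+1)
state=B head=4 tape=zyxy[y]   (B,y)→(B,_,-1)
state=B head=3 tape=zyx[y]_   (B,y)→(B,_,-1)
state=B head=2 tape=zy[x]__   (B,x)→(E,y,+1)
state=E head=3 tape=zyy[_]_   (E,_)→(C,x,-1)
state=C head=2 tape=zy[y]x_
Cell 3 holds x when M halts.

x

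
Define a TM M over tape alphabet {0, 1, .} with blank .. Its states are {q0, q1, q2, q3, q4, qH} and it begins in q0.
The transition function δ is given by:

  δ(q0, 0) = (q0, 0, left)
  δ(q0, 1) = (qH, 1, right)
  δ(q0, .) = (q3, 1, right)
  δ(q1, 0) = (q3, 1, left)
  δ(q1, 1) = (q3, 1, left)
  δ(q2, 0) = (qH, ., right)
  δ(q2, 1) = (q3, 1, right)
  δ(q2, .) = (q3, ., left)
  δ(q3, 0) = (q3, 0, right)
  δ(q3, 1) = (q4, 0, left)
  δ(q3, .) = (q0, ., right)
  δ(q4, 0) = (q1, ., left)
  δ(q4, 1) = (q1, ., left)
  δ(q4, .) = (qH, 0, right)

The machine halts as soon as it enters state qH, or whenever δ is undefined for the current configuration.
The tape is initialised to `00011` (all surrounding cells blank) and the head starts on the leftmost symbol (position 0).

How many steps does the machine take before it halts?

14

state=q0 head=0 tape=..[0]0011   (q0,0)→(q0,0,left)
state=q0 head=-1 tape=.[.]00011   (q0,.)→(q3,1,right)
state=q3 head=0 tape=.1[0]0011   (q3,0)→(q3,0,right)
state=q3 head=1 tape=.10[0]011   (q3,0)→(q3,0,right)
state=q3 head=2 tape=.100[0]11   (q3,0)→(q3,0,right)
state=q3 head=3 tape=.1000[1]1   (q3,1)→(q4,0,left)
state=q4 head=2 tape=.100[0]01   (q4,0)→(q1,.,left)
state=q1 head=1 tape=.10[0].01   (q1,0)→(q3,1,left)
state=q3 head=0 tape=.1[0]1.01   (q3,0)→(q3,0,right)
state=q3 head=1 tape=.10[1].01   (q3,1)→(q4,0,left)
state=q4 head=0 tape=.1[0]0.01   (q4,0)→(q1,.,left)
state=q1 head=-1 tape=.[1].0.01   (q1,1)→(q3,1,left)
state=q3 head=-2 tape=[.]1.0.01   (q3,.)→(q0,.,right)
state=q0 head=-1 tape=.[1].0.01   (q0,1)→(qH,1,right)
state=qH head=0 tape=.1[.]0.01
M halts after 14 transitions.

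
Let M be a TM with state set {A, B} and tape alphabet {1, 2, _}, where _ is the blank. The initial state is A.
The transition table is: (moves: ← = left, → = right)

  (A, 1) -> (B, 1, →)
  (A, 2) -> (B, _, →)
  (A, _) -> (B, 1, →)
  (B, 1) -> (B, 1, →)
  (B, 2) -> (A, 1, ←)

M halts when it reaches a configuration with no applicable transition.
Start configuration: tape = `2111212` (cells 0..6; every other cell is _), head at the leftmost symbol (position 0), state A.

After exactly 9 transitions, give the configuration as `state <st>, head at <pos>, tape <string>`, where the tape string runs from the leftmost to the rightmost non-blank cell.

state=A head=0 tape=[2]111212   (A,2)→(B,_,→)
state=B head=1 tape=_[1]11212   (B,1)→(B,1,→)
state=B head=2 tape=_1[1]1212   (B,1)→(B,1,→)
state=B head=3 tape=_11[1]212   (B,1)→(B,1,→)
state=B head=4 tape=_111[2]12   (B,2)→(A,1,←)
state=A head=3 tape=_11[1]112   (A,1)→(B,1,→)
state=B head=4 tape=_111[1]12   (B,1)→(B,1,→)
state=B head=5 tape=_1111[1]2   (B,1)→(B,1,→)
state=B head=6 tape=_11111[2]   (B,2)→(A,1,←)
state=A head=5 tape=_1111[1]1
After 9 steps: state A, head at 5, tape 111111.

state A, head at 5, tape 111111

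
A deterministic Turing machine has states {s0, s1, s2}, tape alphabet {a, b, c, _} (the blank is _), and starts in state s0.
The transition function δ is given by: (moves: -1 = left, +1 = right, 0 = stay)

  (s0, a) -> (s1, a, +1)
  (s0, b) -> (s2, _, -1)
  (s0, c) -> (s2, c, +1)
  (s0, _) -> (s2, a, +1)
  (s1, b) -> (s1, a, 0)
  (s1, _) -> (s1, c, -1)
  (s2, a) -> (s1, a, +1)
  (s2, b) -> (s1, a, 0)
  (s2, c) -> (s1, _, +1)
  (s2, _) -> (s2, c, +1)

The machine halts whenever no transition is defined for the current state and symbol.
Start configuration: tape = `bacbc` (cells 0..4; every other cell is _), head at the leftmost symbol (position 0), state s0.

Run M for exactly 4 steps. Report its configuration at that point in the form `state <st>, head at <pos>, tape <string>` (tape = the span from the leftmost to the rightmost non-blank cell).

s0 | _[b]acbc   read b → write _, move -1, go to s2
s2 | [_]_acbc   read _ → write c, move +1, go to s2
s2 | c[_]acbc   read _ → write c, move +1, go to s2
s2 | cc[a]cbc   read a → write a, move +1, go to s1
s1 | cca[c]bc
After 4 steps: state s1, head at 2, tape ccacbc.

state s1, head at 2, tape ccacbc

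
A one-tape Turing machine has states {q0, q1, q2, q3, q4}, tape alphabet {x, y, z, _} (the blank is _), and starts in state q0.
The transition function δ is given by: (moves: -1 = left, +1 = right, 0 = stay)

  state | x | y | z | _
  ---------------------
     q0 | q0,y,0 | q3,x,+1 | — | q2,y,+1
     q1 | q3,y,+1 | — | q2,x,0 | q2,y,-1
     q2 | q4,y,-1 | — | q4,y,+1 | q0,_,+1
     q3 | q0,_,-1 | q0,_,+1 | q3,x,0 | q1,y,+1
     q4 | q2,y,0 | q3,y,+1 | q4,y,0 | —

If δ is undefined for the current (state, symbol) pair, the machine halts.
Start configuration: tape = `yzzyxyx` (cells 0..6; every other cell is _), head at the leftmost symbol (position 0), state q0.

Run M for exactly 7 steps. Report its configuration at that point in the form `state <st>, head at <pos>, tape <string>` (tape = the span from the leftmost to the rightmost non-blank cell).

q0 | [y]zzyxyx   read y → write x, move +1, go to q3
q3 | x[z]zyxyx   read z → write x, move 0, go to q3
q3 | x[x]zyxyx   read x → write _, move -1, go to q0
q0 | [x]_zyxyx   read x → write y, move 0, go to q0
q0 | [y]_zyxyx   read y → write x, move +1, go to q3
q3 | x[_]zyxyx   read _ → write y, move +1, go to q1
q1 | xy[z]yxyx   read z → write x, move 0, go to q2
q2 | xy[x]yxyx
After 7 steps: state q2, head at 2, tape xyxyxyx.

state q2, head at 2, tape xyxyxyx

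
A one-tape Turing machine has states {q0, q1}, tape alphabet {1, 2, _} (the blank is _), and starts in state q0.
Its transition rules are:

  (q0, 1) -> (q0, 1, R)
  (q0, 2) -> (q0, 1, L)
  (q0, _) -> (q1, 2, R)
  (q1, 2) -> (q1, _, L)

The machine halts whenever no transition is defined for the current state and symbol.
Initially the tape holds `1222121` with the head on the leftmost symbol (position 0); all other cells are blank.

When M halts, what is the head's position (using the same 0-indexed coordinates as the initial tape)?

q0 | [1]222121__   read 1 → write 1, move R, go to q0
q0 | 1[2]22121__   read 2 → write 1, move L, go to q0
q0 | [1]122121__   read 1 → write 1, move R, go to q0
q0 | 1[1]22121__   read 1 → write 1, move R, go to q0
q0 | 11[2]2121__   read 2 → write 1, move L, go to q0
q0 | 1[1]12121__   read 1 → write 1, move R, go to q0
q0 | 11[1]2121__   read 1 → write 1, move R, go to q0
q0 | 111[2]121__   read 2 → write 1, move L, go to q0
q0 | 11[1]1121__   read 1 → write 1, move R, go to q0
q0 | 111[1]121__   read 1 → write 1, move R, go to q0
q0 | 1111[1]21__   read 1 → write 1, move R, go to q0
q0 | 11111[2]1__   read 2 → write 1, move L, go to q0
q0 | 1111[1]11__   read 1 → write 1, move R, go to q0
q0 | 11111[1]1__   read 1 → write 1, move R, go to q0
q0 | 111111[1]__   read 1 → write 1, move R, go to q0
q0 | 1111111[_]_   read _ → write 2, move R, go to q1
q1 | 11111112[_]
At halt the head is at cell 8.

8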